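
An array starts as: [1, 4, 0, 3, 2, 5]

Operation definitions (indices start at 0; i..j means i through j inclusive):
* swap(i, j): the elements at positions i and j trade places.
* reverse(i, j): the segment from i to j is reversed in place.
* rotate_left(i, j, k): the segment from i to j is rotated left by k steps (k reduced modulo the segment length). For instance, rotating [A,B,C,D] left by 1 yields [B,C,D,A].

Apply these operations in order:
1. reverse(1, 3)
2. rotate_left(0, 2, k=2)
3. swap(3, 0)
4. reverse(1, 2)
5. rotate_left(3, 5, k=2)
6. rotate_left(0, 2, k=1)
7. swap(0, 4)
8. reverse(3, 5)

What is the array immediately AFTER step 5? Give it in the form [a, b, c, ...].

After 1 (reverse(1, 3)): [1, 3, 0, 4, 2, 5]
After 2 (rotate_left(0, 2, k=2)): [0, 1, 3, 4, 2, 5]
After 3 (swap(3, 0)): [4, 1, 3, 0, 2, 5]
After 4 (reverse(1, 2)): [4, 3, 1, 0, 2, 5]
After 5 (rotate_left(3, 5, k=2)): [4, 3, 1, 5, 0, 2]

Answer: [4, 3, 1, 5, 0, 2]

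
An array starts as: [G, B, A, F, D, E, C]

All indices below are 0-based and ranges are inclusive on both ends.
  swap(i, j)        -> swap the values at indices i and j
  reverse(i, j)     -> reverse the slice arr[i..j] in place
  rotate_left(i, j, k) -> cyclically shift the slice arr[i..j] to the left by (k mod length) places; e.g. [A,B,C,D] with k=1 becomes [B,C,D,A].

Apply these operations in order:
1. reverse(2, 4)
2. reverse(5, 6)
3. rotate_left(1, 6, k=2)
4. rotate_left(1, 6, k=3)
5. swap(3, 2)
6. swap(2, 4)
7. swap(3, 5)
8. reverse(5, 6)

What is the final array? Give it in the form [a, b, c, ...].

After 1 (reverse(2, 4)): [G, B, D, F, A, E, C]
After 2 (reverse(5, 6)): [G, B, D, F, A, C, E]
After 3 (rotate_left(1, 6, k=2)): [G, F, A, C, E, B, D]
After 4 (rotate_left(1, 6, k=3)): [G, E, B, D, F, A, C]
After 5 (swap(3, 2)): [G, E, D, B, F, A, C]
After 6 (swap(2, 4)): [G, E, F, B, D, A, C]
After 7 (swap(3, 5)): [G, E, F, A, D, B, C]
After 8 (reverse(5, 6)): [G, E, F, A, D, C, B]

Answer: [G, E, F, A, D, C, B]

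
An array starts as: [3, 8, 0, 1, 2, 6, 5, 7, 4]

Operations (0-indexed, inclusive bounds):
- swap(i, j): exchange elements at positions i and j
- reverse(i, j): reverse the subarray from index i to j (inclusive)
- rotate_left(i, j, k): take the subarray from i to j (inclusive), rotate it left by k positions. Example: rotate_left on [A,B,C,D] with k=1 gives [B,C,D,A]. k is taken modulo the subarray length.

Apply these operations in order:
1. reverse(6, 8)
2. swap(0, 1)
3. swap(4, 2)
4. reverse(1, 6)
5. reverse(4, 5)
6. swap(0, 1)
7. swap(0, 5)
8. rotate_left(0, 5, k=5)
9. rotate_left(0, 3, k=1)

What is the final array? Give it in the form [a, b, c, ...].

Answer: [1, 8, 6, 4, 0, 2, 3, 7, 5]

Derivation:
After 1 (reverse(6, 8)): [3, 8, 0, 1, 2, 6, 4, 7, 5]
After 2 (swap(0, 1)): [8, 3, 0, 1, 2, 6, 4, 7, 5]
After 3 (swap(4, 2)): [8, 3, 2, 1, 0, 6, 4, 7, 5]
After 4 (reverse(1, 6)): [8, 4, 6, 0, 1, 2, 3, 7, 5]
After 5 (reverse(4, 5)): [8, 4, 6, 0, 2, 1, 3, 7, 5]
After 6 (swap(0, 1)): [4, 8, 6, 0, 2, 1, 3, 7, 5]
After 7 (swap(0, 5)): [1, 8, 6, 0, 2, 4, 3, 7, 5]
After 8 (rotate_left(0, 5, k=5)): [4, 1, 8, 6, 0, 2, 3, 7, 5]
After 9 (rotate_left(0, 3, k=1)): [1, 8, 6, 4, 0, 2, 3, 7, 5]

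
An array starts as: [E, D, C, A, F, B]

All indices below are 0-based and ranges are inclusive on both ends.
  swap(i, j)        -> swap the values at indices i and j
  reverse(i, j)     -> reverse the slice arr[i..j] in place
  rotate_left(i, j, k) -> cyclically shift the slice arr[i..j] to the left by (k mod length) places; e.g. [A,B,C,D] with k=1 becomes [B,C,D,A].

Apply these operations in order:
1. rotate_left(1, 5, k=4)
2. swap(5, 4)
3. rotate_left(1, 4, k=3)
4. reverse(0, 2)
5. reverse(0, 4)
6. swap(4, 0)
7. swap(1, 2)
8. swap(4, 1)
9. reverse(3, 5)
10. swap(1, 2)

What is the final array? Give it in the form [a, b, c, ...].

After 1 (rotate_left(1, 5, k=4)): [E, B, D, C, A, F]
After 2 (swap(5, 4)): [E, B, D, C, F, A]
After 3 (rotate_left(1, 4, k=3)): [E, F, B, D, C, A]
After 4 (reverse(0, 2)): [B, F, E, D, C, A]
After 5 (reverse(0, 4)): [C, D, E, F, B, A]
After 6 (swap(4, 0)): [B, D, E, F, C, A]
After 7 (swap(1, 2)): [B, E, D, F, C, A]
After 8 (swap(4, 1)): [B, C, D, F, E, A]
After 9 (reverse(3, 5)): [B, C, D, A, E, F]
After 10 (swap(1, 2)): [B, D, C, A, E, F]

Answer: [B, D, C, A, E, F]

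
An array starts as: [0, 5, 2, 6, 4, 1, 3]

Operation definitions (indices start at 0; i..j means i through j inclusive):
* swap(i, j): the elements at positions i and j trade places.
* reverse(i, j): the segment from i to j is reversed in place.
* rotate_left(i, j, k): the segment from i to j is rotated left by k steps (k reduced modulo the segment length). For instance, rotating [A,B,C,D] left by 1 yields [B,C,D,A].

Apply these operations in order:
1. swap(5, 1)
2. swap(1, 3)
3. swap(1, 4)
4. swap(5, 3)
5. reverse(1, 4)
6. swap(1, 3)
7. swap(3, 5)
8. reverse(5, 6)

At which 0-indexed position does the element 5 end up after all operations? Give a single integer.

After 1 (swap(5, 1)): [0, 1, 2, 6, 4, 5, 3]
After 2 (swap(1, 3)): [0, 6, 2, 1, 4, 5, 3]
After 3 (swap(1, 4)): [0, 4, 2, 1, 6, 5, 3]
After 4 (swap(5, 3)): [0, 4, 2, 5, 6, 1, 3]
After 5 (reverse(1, 4)): [0, 6, 5, 2, 4, 1, 3]
After 6 (swap(1, 3)): [0, 2, 5, 6, 4, 1, 3]
After 7 (swap(3, 5)): [0, 2, 5, 1, 4, 6, 3]
After 8 (reverse(5, 6)): [0, 2, 5, 1, 4, 3, 6]

Answer: 2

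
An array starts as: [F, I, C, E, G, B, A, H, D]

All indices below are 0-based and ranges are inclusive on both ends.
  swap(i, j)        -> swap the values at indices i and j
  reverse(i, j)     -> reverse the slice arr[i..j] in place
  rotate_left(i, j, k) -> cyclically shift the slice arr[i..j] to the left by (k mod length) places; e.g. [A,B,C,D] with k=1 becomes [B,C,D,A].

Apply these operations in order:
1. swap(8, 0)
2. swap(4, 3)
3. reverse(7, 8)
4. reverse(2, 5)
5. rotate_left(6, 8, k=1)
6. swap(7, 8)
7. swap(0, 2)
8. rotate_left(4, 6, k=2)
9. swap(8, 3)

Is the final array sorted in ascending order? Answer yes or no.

Answer: no

Derivation:
After 1 (swap(8, 0)): [D, I, C, E, G, B, A, H, F]
After 2 (swap(4, 3)): [D, I, C, G, E, B, A, H, F]
After 3 (reverse(7, 8)): [D, I, C, G, E, B, A, F, H]
After 4 (reverse(2, 5)): [D, I, B, E, G, C, A, F, H]
After 5 (rotate_left(6, 8, k=1)): [D, I, B, E, G, C, F, H, A]
After 6 (swap(7, 8)): [D, I, B, E, G, C, F, A, H]
After 7 (swap(0, 2)): [B, I, D, E, G, C, F, A, H]
After 8 (rotate_left(4, 6, k=2)): [B, I, D, E, F, G, C, A, H]
After 9 (swap(8, 3)): [B, I, D, H, F, G, C, A, E]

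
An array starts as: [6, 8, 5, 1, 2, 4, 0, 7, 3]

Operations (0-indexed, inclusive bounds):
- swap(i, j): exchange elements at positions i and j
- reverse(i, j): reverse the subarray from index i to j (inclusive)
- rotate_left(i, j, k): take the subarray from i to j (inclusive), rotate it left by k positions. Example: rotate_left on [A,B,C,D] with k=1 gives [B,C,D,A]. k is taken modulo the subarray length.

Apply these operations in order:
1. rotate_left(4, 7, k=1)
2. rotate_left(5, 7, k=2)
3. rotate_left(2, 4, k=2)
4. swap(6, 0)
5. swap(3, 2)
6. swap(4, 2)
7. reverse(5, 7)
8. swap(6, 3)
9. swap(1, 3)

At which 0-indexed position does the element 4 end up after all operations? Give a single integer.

Answer: 6

Derivation:
After 1 (rotate_left(4, 7, k=1)): [6, 8, 5, 1, 4, 0, 7, 2, 3]
After 2 (rotate_left(5, 7, k=2)): [6, 8, 5, 1, 4, 2, 0, 7, 3]
After 3 (rotate_left(2, 4, k=2)): [6, 8, 4, 5, 1, 2, 0, 7, 3]
After 4 (swap(6, 0)): [0, 8, 4, 5, 1, 2, 6, 7, 3]
After 5 (swap(3, 2)): [0, 8, 5, 4, 1, 2, 6, 7, 3]
After 6 (swap(4, 2)): [0, 8, 1, 4, 5, 2, 6, 7, 3]
After 7 (reverse(5, 7)): [0, 8, 1, 4, 5, 7, 6, 2, 3]
After 8 (swap(6, 3)): [0, 8, 1, 6, 5, 7, 4, 2, 3]
After 9 (swap(1, 3)): [0, 6, 1, 8, 5, 7, 4, 2, 3]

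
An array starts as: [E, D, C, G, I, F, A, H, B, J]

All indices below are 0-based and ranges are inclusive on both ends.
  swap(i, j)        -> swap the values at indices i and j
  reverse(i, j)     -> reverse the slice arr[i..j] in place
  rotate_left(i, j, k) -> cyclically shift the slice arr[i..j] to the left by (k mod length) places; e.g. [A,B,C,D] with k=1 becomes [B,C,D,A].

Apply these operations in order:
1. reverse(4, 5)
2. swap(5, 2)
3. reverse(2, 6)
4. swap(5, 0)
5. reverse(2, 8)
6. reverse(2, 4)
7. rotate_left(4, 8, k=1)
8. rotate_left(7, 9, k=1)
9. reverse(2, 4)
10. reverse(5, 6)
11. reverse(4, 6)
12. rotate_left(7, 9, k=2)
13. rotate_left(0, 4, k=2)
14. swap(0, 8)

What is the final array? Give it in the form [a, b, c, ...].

After 1 (reverse(4, 5)): [E, D, C, G, F, I, A, H, B, J]
After 2 (swap(5, 2)): [E, D, I, G, F, C, A, H, B, J]
After 3 (reverse(2, 6)): [E, D, A, C, F, G, I, H, B, J]
After 4 (swap(5, 0)): [G, D, A, C, F, E, I, H, B, J]
After 5 (reverse(2, 8)): [G, D, B, H, I, E, F, C, A, J]
After 6 (reverse(2, 4)): [G, D, I, H, B, E, F, C, A, J]
After 7 (rotate_left(4, 8, k=1)): [G, D, I, H, E, F, C, A, B, J]
After 8 (rotate_left(7, 9, k=1)): [G, D, I, H, E, F, C, B, J, A]
After 9 (reverse(2, 4)): [G, D, E, H, I, F, C, B, J, A]
After 10 (reverse(5, 6)): [G, D, E, H, I, C, F, B, J, A]
After 11 (reverse(4, 6)): [G, D, E, H, F, C, I, B, J, A]
After 12 (rotate_left(7, 9, k=2)): [G, D, E, H, F, C, I, A, B, J]
After 13 (rotate_left(0, 4, k=2)): [E, H, F, G, D, C, I, A, B, J]
After 14 (swap(0, 8)): [B, H, F, G, D, C, I, A, E, J]

Answer: [B, H, F, G, D, C, I, A, E, J]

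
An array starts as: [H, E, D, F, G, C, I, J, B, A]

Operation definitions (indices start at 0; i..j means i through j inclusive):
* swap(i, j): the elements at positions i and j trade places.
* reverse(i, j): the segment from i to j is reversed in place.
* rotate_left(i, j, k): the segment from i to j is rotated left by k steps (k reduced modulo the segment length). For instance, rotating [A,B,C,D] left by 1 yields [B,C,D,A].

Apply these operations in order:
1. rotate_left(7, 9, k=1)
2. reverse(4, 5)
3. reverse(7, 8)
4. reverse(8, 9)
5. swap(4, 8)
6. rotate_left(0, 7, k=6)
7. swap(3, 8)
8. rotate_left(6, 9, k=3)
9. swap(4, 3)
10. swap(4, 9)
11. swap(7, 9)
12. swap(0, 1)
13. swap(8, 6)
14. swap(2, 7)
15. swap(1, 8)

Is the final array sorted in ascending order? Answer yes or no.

Answer: yes

Derivation:
After 1 (rotate_left(7, 9, k=1)): [H, E, D, F, G, C, I, B, A, J]
After 2 (reverse(4, 5)): [H, E, D, F, C, G, I, B, A, J]
After 3 (reverse(7, 8)): [H, E, D, F, C, G, I, A, B, J]
After 4 (reverse(8, 9)): [H, E, D, F, C, G, I, A, J, B]
After 5 (swap(4, 8)): [H, E, D, F, J, G, I, A, C, B]
After 6 (rotate_left(0, 7, k=6)): [I, A, H, E, D, F, J, G, C, B]
After 7 (swap(3, 8)): [I, A, H, C, D, F, J, G, E, B]
After 8 (rotate_left(6, 9, k=3)): [I, A, H, C, D, F, B, J, G, E]
After 9 (swap(4, 3)): [I, A, H, D, C, F, B, J, G, E]
After 10 (swap(4, 9)): [I, A, H, D, E, F, B, J, G, C]
After 11 (swap(7, 9)): [I, A, H, D, E, F, B, C, G, J]
After 12 (swap(0, 1)): [A, I, H, D, E, F, B, C, G, J]
After 13 (swap(8, 6)): [A, I, H, D, E, F, G, C, B, J]
After 14 (swap(2, 7)): [A, I, C, D, E, F, G, H, B, J]
After 15 (swap(1, 8)): [A, B, C, D, E, F, G, H, I, J]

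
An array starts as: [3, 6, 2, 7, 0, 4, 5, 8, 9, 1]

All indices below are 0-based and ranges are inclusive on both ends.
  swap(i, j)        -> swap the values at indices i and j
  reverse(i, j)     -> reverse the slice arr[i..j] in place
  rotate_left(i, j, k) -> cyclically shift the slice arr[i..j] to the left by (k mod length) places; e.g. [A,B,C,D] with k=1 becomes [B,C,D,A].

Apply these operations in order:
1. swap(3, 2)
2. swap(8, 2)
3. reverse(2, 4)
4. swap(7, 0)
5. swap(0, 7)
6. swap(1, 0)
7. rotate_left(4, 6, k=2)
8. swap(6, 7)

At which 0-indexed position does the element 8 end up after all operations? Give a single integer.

After 1 (swap(3, 2)): [3, 6, 7, 2, 0, 4, 5, 8, 9, 1]
After 2 (swap(8, 2)): [3, 6, 9, 2, 0, 4, 5, 8, 7, 1]
After 3 (reverse(2, 4)): [3, 6, 0, 2, 9, 4, 5, 8, 7, 1]
After 4 (swap(7, 0)): [8, 6, 0, 2, 9, 4, 5, 3, 7, 1]
After 5 (swap(0, 7)): [3, 6, 0, 2, 9, 4, 5, 8, 7, 1]
After 6 (swap(1, 0)): [6, 3, 0, 2, 9, 4, 5, 8, 7, 1]
After 7 (rotate_left(4, 6, k=2)): [6, 3, 0, 2, 5, 9, 4, 8, 7, 1]
After 8 (swap(6, 7)): [6, 3, 0, 2, 5, 9, 8, 4, 7, 1]

Answer: 6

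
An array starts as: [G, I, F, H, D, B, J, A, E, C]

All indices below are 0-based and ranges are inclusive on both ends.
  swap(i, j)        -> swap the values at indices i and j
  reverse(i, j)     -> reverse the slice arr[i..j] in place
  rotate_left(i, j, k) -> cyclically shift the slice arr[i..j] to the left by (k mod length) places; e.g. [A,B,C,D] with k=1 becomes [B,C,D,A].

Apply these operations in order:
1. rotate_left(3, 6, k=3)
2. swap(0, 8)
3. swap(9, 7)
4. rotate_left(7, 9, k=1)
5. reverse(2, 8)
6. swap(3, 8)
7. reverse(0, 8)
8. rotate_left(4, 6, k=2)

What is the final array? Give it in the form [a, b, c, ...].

After 1 (rotate_left(3, 6, k=3)): [G, I, F, J, H, D, B, A, E, C]
After 2 (swap(0, 8)): [E, I, F, J, H, D, B, A, G, C]
After 3 (swap(9, 7)): [E, I, F, J, H, D, B, C, G, A]
After 4 (rotate_left(7, 9, k=1)): [E, I, F, J, H, D, B, G, A, C]
After 5 (reverse(2, 8)): [E, I, A, G, B, D, H, J, F, C]
After 6 (swap(3, 8)): [E, I, A, F, B, D, H, J, G, C]
After 7 (reverse(0, 8)): [G, J, H, D, B, F, A, I, E, C]
After 8 (rotate_left(4, 6, k=2)): [G, J, H, D, A, B, F, I, E, C]

Answer: [G, J, H, D, A, B, F, I, E, C]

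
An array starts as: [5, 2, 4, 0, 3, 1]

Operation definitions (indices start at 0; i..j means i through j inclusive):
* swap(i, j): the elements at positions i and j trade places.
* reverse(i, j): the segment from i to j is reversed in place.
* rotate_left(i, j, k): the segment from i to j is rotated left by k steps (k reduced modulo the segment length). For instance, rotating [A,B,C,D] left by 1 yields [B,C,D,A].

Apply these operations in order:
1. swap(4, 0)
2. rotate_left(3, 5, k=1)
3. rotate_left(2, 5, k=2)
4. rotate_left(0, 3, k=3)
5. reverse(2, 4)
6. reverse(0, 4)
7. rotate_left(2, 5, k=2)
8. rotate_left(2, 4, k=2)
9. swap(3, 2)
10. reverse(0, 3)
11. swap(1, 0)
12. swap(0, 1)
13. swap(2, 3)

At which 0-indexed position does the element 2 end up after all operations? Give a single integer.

Answer: 2

Derivation:
After 1 (swap(4, 0)): [3, 2, 4, 0, 5, 1]
After 2 (rotate_left(3, 5, k=1)): [3, 2, 4, 5, 1, 0]
After 3 (rotate_left(2, 5, k=2)): [3, 2, 1, 0, 4, 5]
After 4 (rotate_left(0, 3, k=3)): [0, 3, 2, 1, 4, 5]
After 5 (reverse(2, 4)): [0, 3, 4, 1, 2, 5]
After 6 (reverse(0, 4)): [2, 1, 4, 3, 0, 5]
After 7 (rotate_left(2, 5, k=2)): [2, 1, 0, 5, 4, 3]
After 8 (rotate_left(2, 4, k=2)): [2, 1, 4, 0, 5, 3]
After 9 (swap(3, 2)): [2, 1, 0, 4, 5, 3]
After 10 (reverse(0, 3)): [4, 0, 1, 2, 5, 3]
After 11 (swap(1, 0)): [0, 4, 1, 2, 5, 3]
After 12 (swap(0, 1)): [4, 0, 1, 2, 5, 3]
After 13 (swap(2, 3)): [4, 0, 2, 1, 5, 3]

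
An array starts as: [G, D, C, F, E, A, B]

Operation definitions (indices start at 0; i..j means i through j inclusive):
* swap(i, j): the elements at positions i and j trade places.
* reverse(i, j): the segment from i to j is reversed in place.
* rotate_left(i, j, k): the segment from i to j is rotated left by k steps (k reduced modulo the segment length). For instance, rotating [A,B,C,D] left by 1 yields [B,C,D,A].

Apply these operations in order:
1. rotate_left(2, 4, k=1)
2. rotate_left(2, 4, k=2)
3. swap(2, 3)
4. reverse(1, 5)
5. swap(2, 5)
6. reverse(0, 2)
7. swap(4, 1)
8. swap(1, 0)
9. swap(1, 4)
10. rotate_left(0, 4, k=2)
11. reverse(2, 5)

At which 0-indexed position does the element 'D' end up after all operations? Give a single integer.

After 1 (rotate_left(2, 4, k=1)): [G, D, F, E, C, A, B]
After 2 (rotate_left(2, 4, k=2)): [G, D, C, F, E, A, B]
After 3 (swap(2, 3)): [G, D, F, C, E, A, B]
After 4 (reverse(1, 5)): [G, A, E, C, F, D, B]
After 5 (swap(2, 5)): [G, A, D, C, F, E, B]
After 6 (reverse(0, 2)): [D, A, G, C, F, E, B]
After 7 (swap(4, 1)): [D, F, G, C, A, E, B]
After 8 (swap(1, 0)): [F, D, G, C, A, E, B]
After 9 (swap(1, 4)): [F, A, G, C, D, E, B]
After 10 (rotate_left(0, 4, k=2)): [G, C, D, F, A, E, B]
After 11 (reverse(2, 5)): [G, C, E, A, F, D, B]

Answer: 5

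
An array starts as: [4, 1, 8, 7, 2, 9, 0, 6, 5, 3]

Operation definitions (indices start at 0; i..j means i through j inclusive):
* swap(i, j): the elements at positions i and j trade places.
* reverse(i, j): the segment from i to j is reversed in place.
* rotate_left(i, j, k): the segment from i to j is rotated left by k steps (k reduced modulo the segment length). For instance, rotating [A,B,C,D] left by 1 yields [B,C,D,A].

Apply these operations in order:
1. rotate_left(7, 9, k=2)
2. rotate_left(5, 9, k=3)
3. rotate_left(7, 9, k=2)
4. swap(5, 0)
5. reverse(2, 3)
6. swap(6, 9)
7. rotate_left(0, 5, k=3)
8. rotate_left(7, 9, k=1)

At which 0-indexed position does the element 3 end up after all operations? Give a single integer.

After 1 (rotate_left(7, 9, k=2)): [4, 1, 8, 7, 2, 9, 0, 3, 6, 5]
After 2 (rotate_left(5, 9, k=3)): [4, 1, 8, 7, 2, 6, 5, 9, 0, 3]
After 3 (rotate_left(7, 9, k=2)): [4, 1, 8, 7, 2, 6, 5, 3, 9, 0]
After 4 (swap(5, 0)): [6, 1, 8, 7, 2, 4, 5, 3, 9, 0]
After 5 (reverse(2, 3)): [6, 1, 7, 8, 2, 4, 5, 3, 9, 0]
After 6 (swap(6, 9)): [6, 1, 7, 8, 2, 4, 0, 3, 9, 5]
After 7 (rotate_left(0, 5, k=3)): [8, 2, 4, 6, 1, 7, 0, 3, 9, 5]
After 8 (rotate_left(7, 9, k=1)): [8, 2, 4, 6, 1, 7, 0, 9, 5, 3]

Answer: 9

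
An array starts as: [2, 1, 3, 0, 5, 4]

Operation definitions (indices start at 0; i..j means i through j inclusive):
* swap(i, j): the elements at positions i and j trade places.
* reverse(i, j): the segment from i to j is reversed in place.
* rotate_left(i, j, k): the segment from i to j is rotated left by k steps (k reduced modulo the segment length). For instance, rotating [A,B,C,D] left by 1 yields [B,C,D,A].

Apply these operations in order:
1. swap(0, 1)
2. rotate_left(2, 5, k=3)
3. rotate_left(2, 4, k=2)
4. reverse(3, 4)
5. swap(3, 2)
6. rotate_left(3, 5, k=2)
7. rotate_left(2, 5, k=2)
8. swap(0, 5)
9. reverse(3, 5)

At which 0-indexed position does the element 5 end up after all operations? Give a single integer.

Answer: 0

Derivation:
After 1 (swap(0, 1)): [1, 2, 3, 0, 5, 4]
After 2 (rotate_left(2, 5, k=3)): [1, 2, 4, 3, 0, 5]
After 3 (rotate_left(2, 4, k=2)): [1, 2, 0, 4, 3, 5]
After 4 (reverse(3, 4)): [1, 2, 0, 3, 4, 5]
After 5 (swap(3, 2)): [1, 2, 3, 0, 4, 5]
After 6 (rotate_left(3, 5, k=2)): [1, 2, 3, 5, 0, 4]
After 7 (rotate_left(2, 5, k=2)): [1, 2, 0, 4, 3, 5]
After 8 (swap(0, 5)): [5, 2, 0, 4, 3, 1]
After 9 (reverse(3, 5)): [5, 2, 0, 1, 3, 4]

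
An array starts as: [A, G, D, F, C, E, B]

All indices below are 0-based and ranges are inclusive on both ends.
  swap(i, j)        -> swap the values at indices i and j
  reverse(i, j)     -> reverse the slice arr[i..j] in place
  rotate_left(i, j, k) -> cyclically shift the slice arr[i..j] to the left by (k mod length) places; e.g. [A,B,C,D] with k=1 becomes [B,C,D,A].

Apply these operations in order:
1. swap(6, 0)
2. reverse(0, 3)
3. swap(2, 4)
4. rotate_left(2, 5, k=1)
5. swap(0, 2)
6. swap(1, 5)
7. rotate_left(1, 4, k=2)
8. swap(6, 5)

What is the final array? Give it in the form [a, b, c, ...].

Answer: [B, G, E, C, F, A, D]

Derivation:
After 1 (swap(6, 0)): [B, G, D, F, C, E, A]
After 2 (reverse(0, 3)): [F, D, G, B, C, E, A]
After 3 (swap(2, 4)): [F, D, C, B, G, E, A]
After 4 (rotate_left(2, 5, k=1)): [F, D, B, G, E, C, A]
After 5 (swap(0, 2)): [B, D, F, G, E, C, A]
After 6 (swap(1, 5)): [B, C, F, G, E, D, A]
After 7 (rotate_left(1, 4, k=2)): [B, G, E, C, F, D, A]
After 8 (swap(6, 5)): [B, G, E, C, F, A, D]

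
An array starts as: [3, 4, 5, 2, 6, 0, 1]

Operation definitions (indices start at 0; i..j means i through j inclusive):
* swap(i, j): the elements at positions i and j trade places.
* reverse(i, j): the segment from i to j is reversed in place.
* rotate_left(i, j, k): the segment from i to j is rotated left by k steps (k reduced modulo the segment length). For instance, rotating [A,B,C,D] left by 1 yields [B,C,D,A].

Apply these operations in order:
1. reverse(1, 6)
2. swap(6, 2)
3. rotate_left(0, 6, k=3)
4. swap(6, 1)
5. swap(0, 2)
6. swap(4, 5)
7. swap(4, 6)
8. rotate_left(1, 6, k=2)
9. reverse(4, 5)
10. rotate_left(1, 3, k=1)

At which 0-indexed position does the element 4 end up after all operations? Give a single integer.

Answer: 4

Derivation:
After 1 (reverse(1, 6)): [3, 1, 0, 6, 2, 5, 4]
After 2 (swap(6, 2)): [3, 1, 4, 6, 2, 5, 0]
After 3 (rotate_left(0, 6, k=3)): [6, 2, 5, 0, 3, 1, 4]
After 4 (swap(6, 1)): [6, 4, 5, 0, 3, 1, 2]
After 5 (swap(0, 2)): [5, 4, 6, 0, 3, 1, 2]
After 6 (swap(4, 5)): [5, 4, 6, 0, 1, 3, 2]
After 7 (swap(4, 6)): [5, 4, 6, 0, 2, 3, 1]
After 8 (rotate_left(1, 6, k=2)): [5, 0, 2, 3, 1, 4, 6]
After 9 (reverse(4, 5)): [5, 0, 2, 3, 4, 1, 6]
After 10 (rotate_left(1, 3, k=1)): [5, 2, 3, 0, 4, 1, 6]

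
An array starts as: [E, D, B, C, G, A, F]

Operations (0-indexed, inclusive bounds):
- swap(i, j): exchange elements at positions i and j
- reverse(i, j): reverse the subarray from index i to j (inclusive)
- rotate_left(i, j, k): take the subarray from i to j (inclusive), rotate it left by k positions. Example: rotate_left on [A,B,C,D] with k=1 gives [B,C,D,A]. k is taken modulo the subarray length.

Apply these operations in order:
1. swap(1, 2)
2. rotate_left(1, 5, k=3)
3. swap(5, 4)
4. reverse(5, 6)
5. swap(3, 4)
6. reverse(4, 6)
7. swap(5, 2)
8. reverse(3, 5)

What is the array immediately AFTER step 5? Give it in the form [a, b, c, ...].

Answer: [E, G, A, C, B, F, D]

Derivation:
After 1 (swap(1, 2)): [E, B, D, C, G, A, F]
After 2 (rotate_left(1, 5, k=3)): [E, G, A, B, D, C, F]
After 3 (swap(5, 4)): [E, G, A, B, C, D, F]
After 4 (reverse(5, 6)): [E, G, A, B, C, F, D]
After 5 (swap(3, 4)): [E, G, A, C, B, F, D]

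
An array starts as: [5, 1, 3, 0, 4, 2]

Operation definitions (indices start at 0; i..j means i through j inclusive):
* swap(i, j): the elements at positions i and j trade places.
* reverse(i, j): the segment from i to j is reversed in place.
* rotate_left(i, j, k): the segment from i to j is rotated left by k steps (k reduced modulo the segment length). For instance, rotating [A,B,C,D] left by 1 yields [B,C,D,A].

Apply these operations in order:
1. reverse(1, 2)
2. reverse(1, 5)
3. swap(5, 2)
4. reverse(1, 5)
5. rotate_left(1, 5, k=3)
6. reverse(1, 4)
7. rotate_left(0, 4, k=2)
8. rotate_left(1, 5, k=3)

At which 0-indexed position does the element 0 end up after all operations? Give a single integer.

Answer: 2

Derivation:
After 1 (reverse(1, 2)): [5, 3, 1, 0, 4, 2]
After 2 (reverse(1, 5)): [5, 2, 4, 0, 1, 3]
After 3 (swap(5, 2)): [5, 2, 3, 0, 1, 4]
After 4 (reverse(1, 5)): [5, 4, 1, 0, 3, 2]
After 5 (rotate_left(1, 5, k=3)): [5, 3, 2, 4, 1, 0]
After 6 (reverse(1, 4)): [5, 1, 4, 2, 3, 0]
After 7 (rotate_left(0, 4, k=2)): [4, 2, 3, 5, 1, 0]
After 8 (rotate_left(1, 5, k=3)): [4, 1, 0, 2, 3, 5]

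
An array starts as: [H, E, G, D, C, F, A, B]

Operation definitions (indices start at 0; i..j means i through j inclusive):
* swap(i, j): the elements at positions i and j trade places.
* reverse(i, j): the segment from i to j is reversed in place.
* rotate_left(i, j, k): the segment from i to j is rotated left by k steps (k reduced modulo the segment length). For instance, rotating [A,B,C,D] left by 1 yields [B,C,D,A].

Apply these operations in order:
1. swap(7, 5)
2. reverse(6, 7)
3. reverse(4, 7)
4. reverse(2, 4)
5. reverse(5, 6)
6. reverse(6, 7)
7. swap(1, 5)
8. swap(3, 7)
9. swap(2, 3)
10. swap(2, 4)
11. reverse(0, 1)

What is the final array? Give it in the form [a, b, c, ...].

Answer: [B, H, G, A, F, E, C, D]

Derivation:
After 1 (swap(7, 5)): [H, E, G, D, C, B, A, F]
After 2 (reverse(6, 7)): [H, E, G, D, C, B, F, A]
After 3 (reverse(4, 7)): [H, E, G, D, A, F, B, C]
After 4 (reverse(2, 4)): [H, E, A, D, G, F, B, C]
After 5 (reverse(5, 6)): [H, E, A, D, G, B, F, C]
After 6 (reverse(6, 7)): [H, E, A, D, G, B, C, F]
After 7 (swap(1, 5)): [H, B, A, D, G, E, C, F]
After 8 (swap(3, 7)): [H, B, A, F, G, E, C, D]
After 9 (swap(2, 3)): [H, B, F, A, G, E, C, D]
After 10 (swap(2, 4)): [H, B, G, A, F, E, C, D]
After 11 (reverse(0, 1)): [B, H, G, A, F, E, C, D]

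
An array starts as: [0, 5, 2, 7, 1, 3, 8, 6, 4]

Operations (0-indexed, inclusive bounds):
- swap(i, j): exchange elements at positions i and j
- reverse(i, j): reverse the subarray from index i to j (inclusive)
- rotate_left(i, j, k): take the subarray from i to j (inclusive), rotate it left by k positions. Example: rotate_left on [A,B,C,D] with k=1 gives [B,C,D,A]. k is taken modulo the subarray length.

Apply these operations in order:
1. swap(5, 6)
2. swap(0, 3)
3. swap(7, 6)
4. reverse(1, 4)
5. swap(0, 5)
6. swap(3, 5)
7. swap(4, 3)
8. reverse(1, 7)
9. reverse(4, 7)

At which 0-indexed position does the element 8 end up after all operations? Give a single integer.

After 1 (swap(5, 6)): [0, 5, 2, 7, 1, 8, 3, 6, 4]
After 2 (swap(0, 3)): [7, 5, 2, 0, 1, 8, 3, 6, 4]
After 3 (swap(7, 6)): [7, 5, 2, 0, 1, 8, 6, 3, 4]
After 4 (reverse(1, 4)): [7, 1, 0, 2, 5, 8, 6, 3, 4]
After 5 (swap(0, 5)): [8, 1, 0, 2, 5, 7, 6, 3, 4]
After 6 (swap(3, 5)): [8, 1, 0, 7, 5, 2, 6, 3, 4]
After 7 (swap(4, 3)): [8, 1, 0, 5, 7, 2, 6, 3, 4]
After 8 (reverse(1, 7)): [8, 3, 6, 2, 7, 5, 0, 1, 4]
After 9 (reverse(4, 7)): [8, 3, 6, 2, 1, 0, 5, 7, 4]

Answer: 0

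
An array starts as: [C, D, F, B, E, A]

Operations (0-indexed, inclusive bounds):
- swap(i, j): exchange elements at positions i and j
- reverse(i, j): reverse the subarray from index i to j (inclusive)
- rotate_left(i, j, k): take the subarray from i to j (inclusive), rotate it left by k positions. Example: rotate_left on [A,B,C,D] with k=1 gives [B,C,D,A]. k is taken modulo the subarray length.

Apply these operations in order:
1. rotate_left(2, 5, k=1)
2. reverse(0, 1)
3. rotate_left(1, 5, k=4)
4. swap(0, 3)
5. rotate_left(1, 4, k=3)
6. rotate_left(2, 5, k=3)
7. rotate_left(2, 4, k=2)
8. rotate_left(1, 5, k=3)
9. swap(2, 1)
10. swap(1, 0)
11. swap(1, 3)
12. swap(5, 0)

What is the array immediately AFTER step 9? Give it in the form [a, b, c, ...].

After 1 (rotate_left(2, 5, k=1)): [C, D, B, E, A, F]
After 2 (reverse(0, 1)): [D, C, B, E, A, F]
After 3 (rotate_left(1, 5, k=4)): [D, F, C, B, E, A]
After 4 (swap(0, 3)): [B, F, C, D, E, A]
After 5 (rotate_left(1, 4, k=3)): [B, E, F, C, D, A]
After 6 (rotate_left(2, 5, k=3)): [B, E, A, F, C, D]
After 7 (rotate_left(2, 4, k=2)): [B, E, C, A, F, D]
After 8 (rotate_left(1, 5, k=3)): [B, F, D, E, C, A]
After 9 (swap(2, 1)): [B, D, F, E, C, A]

Answer: [B, D, F, E, C, A]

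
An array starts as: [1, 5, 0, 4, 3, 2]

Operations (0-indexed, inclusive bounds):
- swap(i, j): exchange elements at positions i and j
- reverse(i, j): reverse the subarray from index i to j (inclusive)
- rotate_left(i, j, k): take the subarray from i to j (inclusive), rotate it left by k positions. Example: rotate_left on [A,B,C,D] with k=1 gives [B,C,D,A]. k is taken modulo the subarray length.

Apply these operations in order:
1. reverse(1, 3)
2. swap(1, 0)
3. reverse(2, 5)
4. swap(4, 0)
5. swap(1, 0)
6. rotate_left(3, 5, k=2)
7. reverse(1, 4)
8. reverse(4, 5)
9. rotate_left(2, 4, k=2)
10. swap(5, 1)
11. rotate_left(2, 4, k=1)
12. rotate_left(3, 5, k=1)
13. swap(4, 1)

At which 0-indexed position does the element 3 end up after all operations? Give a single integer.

After 1 (reverse(1, 3)): [1, 4, 0, 5, 3, 2]
After 2 (swap(1, 0)): [4, 1, 0, 5, 3, 2]
After 3 (reverse(2, 5)): [4, 1, 2, 3, 5, 0]
After 4 (swap(4, 0)): [5, 1, 2, 3, 4, 0]
After 5 (swap(1, 0)): [1, 5, 2, 3, 4, 0]
After 6 (rotate_left(3, 5, k=2)): [1, 5, 2, 0, 3, 4]
After 7 (reverse(1, 4)): [1, 3, 0, 2, 5, 4]
After 8 (reverse(4, 5)): [1, 3, 0, 2, 4, 5]
After 9 (rotate_left(2, 4, k=2)): [1, 3, 4, 0, 2, 5]
After 10 (swap(5, 1)): [1, 5, 4, 0, 2, 3]
After 11 (rotate_left(2, 4, k=1)): [1, 5, 0, 2, 4, 3]
After 12 (rotate_left(3, 5, k=1)): [1, 5, 0, 4, 3, 2]
After 13 (swap(4, 1)): [1, 3, 0, 4, 5, 2]

Answer: 1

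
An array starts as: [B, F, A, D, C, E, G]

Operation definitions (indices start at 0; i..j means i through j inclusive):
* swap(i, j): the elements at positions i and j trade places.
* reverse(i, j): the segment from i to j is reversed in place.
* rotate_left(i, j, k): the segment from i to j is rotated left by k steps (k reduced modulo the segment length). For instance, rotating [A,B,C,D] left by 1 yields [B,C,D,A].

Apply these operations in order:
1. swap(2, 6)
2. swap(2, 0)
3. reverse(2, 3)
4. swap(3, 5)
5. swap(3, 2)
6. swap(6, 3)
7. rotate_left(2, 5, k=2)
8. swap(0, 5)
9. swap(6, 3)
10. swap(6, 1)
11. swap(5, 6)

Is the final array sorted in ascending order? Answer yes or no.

After 1 (swap(2, 6)): [B, F, G, D, C, E, A]
After 2 (swap(2, 0)): [G, F, B, D, C, E, A]
After 3 (reverse(2, 3)): [G, F, D, B, C, E, A]
After 4 (swap(3, 5)): [G, F, D, E, C, B, A]
After 5 (swap(3, 2)): [G, F, E, D, C, B, A]
After 6 (swap(6, 3)): [G, F, E, A, C, B, D]
After 7 (rotate_left(2, 5, k=2)): [G, F, C, B, E, A, D]
After 8 (swap(0, 5)): [A, F, C, B, E, G, D]
After 9 (swap(6, 3)): [A, F, C, D, E, G, B]
After 10 (swap(6, 1)): [A, B, C, D, E, G, F]
After 11 (swap(5, 6)): [A, B, C, D, E, F, G]

Answer: yes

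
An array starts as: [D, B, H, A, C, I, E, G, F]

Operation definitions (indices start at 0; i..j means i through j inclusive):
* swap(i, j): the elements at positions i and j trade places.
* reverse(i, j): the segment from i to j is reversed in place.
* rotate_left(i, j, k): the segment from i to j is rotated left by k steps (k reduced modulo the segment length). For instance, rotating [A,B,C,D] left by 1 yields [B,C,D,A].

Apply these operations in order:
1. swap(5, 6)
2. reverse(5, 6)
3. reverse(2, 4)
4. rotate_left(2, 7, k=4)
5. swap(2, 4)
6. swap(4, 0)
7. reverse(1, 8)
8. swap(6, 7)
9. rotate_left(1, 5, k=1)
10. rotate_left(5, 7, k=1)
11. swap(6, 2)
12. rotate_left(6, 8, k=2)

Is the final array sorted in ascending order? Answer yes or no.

Answer: no

Derivation:
After 1 (swap(5, 6)): [D, B, H, A, C, E, I, G, F]
After 2 (reverse(5, 6)): [D, B, H, A, C, I, E, G, F]
After 3 (reverse(2, 4)): [D, B, C, A, H, I, E, G, F]
After 4 (rotate_left(2, 7, k=4)): [D, B, E, G, C, A, H, I, F]
After 5 (swap(2, 4)): [D, B, C, G, E, A, H, I, F]
After 6 (swap(4, 0)): [E, B, C, G, D, A, H, I, F]
After 7 (reverse(1, 8)): [E, F, I, H, A, D, G, C, B]
After 8 (swap(6, 7)): [E, F, I, H, A, D, C, G, B]
After 9 (rotate_left(1, 5, k=1)): [E, I, H, A, D, F, C, G, B]
After 10 (rotate_left(5, 7, k=1)): [E, I, H, A, D, C, G, F, B]
After 11 (swap(6, 2)): [E, I, G, A, D, C, H, F, B]
After 12 (rotate_left(6, 8, k=2)): [E, I, G, A, D, C, B, H, F]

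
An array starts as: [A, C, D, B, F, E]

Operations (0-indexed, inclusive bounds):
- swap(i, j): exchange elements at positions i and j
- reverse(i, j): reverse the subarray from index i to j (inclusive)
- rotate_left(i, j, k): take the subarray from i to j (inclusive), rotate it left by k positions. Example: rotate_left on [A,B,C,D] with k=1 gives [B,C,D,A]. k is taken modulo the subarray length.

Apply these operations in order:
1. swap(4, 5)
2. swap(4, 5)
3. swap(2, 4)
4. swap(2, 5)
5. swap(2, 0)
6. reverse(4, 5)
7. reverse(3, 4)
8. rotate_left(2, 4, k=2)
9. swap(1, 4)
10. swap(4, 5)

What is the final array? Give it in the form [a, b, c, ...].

After 1 (swap(4, 5)): [A, C, D, B, E, F]
After 2 (swap(4, 5)): [A, C, D, B, F, E]
After 3 (swap(2, 4)): [A, C, F, B, D, E]
After 4 (swap(2, 5)): [A, C, E, B, D, F]
After 5 (swap(2, 0)): [E, C, A, B, D, F]
After 6 (reverse(4, 5)): [E, C, A, B, F, D]
After 7 (reverse(3, 4)): [E, C, A, F, B, D]
After 8 (rotate_left(2, 4, k=2)): [E, C, B, A, F, D]
After 9 (swap(1, 4)): [E, F, B, A, C, D]
After 10 (swap(4, 5)): [E, F, B, A, D, C]

Answer: [E, F, B, A, D, C]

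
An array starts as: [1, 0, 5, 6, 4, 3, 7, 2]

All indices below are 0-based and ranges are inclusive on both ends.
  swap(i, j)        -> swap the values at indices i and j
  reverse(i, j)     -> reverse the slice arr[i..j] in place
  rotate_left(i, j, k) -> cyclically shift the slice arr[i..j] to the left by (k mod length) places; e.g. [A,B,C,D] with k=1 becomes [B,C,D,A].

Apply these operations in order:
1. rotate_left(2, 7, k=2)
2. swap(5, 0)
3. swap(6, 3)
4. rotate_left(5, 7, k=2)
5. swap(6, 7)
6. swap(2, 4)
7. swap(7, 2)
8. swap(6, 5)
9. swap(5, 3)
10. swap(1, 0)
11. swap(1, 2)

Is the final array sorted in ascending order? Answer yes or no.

Answer: yes

Derivation:
After 1 (rotate_left(2, 7, k=2)): [1, 0, 4, 3, 7, 2, 5, 6]
After 2 (swap(5, 0)): [2, 0, 4, 3, 7, 1, 5, 6]
After 3 (swap(6, 3)): [2, 0, 4, 5, 7, 1, 3, 6]
After 4 (rotate_left(5, 7, k=2)): [2, 0, 4, 5, 7, 6, 1, 3]
After 5 (swap(6, 7)): [2, 0, 4, 5, 7, 6, 3, 1]
After 6 (swap(2, 4)): [2, 0, 7, 5, 4, 6, 3, 1]
After 7 (swap(7, 2)): [2, 0, 1, 5, 4, 6, 3, 7]
After 8 (swap(6, 5)): [2, 0, 1, 5, 4, 3, 6, 7]
After 9 (swap(5, 3)): [2, 0, 1, 3, 4, 5, 6, 7]
After 10 (swap(1, 0)): [0, 2, 1, 3, 4, 5, 6, 7]
After 11 (swap(1, 2)): [0, 1, 2, 3, 4, 5, 6, 7]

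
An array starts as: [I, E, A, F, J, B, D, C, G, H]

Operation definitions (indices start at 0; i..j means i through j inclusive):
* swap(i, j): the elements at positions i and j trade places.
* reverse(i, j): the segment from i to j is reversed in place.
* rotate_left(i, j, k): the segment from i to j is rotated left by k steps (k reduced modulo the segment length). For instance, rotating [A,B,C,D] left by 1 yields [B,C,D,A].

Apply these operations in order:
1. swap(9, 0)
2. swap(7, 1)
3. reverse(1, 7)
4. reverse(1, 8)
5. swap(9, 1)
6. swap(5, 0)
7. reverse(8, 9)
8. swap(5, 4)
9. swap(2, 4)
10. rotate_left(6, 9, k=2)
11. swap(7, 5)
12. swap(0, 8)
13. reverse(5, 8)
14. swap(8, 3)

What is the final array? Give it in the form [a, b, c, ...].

Answer: [B, I, H, E, C, J, F, G, A, D]

Derivation:
After 1 (swap(9, 0)): [H, E, A, F, J, B, D, C, G, I]
After 2 (swap(7, 1)): [H, C, A, F, J, B, D, E, G, I]
After 3 (reverse(1, 7)): [H, E, D, B, J, F, A, C, G, I]
After 4 (reverse(1, 8)): [H, G, C, A, F, J, B, D, E, I]
After 5 (swap(9, 1)): [H, I, C, A, F, J, B, D, E, G]
After 6 (swap(5, 0)): [J, I, C, A, F, H, B, D, E, G]
After 7 (reverse(8, 9)): [J, I, C, A, F, H, B, D, G, E]
After 8 (swap(5, 4)): [J, I, C, A, H, F, B, D, G, E]
After 9 (swap(2, 4)): [J, I, H, A, C, F, B, D, G, E]
After 10 (rotate_left(6, 9, k=2)): [J, I, H, A, C, F, G, E, B, D]
After 11 (swap(7, 5)): [J, I, H, A, C, E, G, F, B, D]
After 12 (swap(0, 8)): [B, I, H, A, C, E, G, F, J, D]
After 13 (reverse(5, 8)): [B, I, H, A, C, J, F, G, E, D]
After 14 (swap(8, 3)): [B, I, H, E, C, J, F, G, A, D]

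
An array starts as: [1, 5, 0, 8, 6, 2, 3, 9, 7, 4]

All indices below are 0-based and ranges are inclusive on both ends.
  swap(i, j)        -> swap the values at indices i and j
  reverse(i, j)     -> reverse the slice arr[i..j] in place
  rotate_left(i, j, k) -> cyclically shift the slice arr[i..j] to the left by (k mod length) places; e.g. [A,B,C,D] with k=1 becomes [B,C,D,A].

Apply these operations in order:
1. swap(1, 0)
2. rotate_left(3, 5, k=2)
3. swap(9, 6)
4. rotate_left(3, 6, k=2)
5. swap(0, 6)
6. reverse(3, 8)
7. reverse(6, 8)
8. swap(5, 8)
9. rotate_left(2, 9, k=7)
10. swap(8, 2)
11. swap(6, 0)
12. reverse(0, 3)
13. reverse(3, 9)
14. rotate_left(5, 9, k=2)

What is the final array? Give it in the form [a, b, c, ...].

Answer: [0, 4, 1, 5, 3, 9, 7, 2, 6, 8]

Derivation:
After 1 (swap(1, 0)): [5, 1, 0, 8, 6, 2, 3, 9, 7, 4]
After 2 (rotate_left(3, 5, k=2)): [5, 1, 0, 2, 8, 6, 3, 9, 7, 4]
After 3 (swap(9, 6)): [5, 1, 0, 2, 8, 6, 4, 9, 7, 3]
After 4 (rotate_left(3, 6, k=2)): [5, 1, 0, 6, 4, 2, 8, 9, 7, 3]
After 5 (swap(0, 6)): [8, 1, 0, 6, 4, 2, 5, 9, 7, 3]
After 6 (reverse(3, 8)): [8, 1, 0, 7, 9, 5, 2, 4, 6, 3]
After 7 (reverse(6, 8)): [8, 1, 0, 7, 9, 5, 6, 4, 2, 3]
After 8 (swap(5, 8)): [8, 1, 0, 7, 9, 2, 6, 4, 5, 3]
After 9 (rotate_left(2, 9, k=7)): [8, 1, 3, 0, 7, 9, 2, 6, 4, 5]
After 10 (swap(8, 2)): [8, 1, 4, 0, 7, 9, 2, 6, 3, 5]
After 11 (swap(6, 0)): [2, 1, 4, 0, 7, 9, 8, 6, 3, 5]
After 12 (reverse(0, 3)): [0, 4, 1, 2, 7, 9, 8, 6, 3, 5]
After 13 (reverse(3, 9)): [0, 4, 1, 5, 3, 6, 8, 9, 7, 2]
After 14 (rotate_left(5, 9, k=2)): [0, 4, 1, 5, 3, 9, 7, 2, 6, 8]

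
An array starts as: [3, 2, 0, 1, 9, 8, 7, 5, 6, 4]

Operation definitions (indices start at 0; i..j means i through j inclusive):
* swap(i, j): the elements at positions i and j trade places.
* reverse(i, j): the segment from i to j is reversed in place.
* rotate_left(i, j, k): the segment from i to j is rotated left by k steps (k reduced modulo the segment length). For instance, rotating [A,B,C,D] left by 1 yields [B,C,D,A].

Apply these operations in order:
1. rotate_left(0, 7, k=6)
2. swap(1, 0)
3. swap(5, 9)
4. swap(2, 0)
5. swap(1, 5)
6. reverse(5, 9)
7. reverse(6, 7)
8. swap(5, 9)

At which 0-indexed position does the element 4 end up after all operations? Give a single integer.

Answer: 1

Derivation:
After 1 (rotate_left(0, 7, k=6)): [7, 5, 3, 2, 0, 1, 9, 8, 6, 4]
After 2 (swap(1, 0)): [5, 7, 3, 2, 0, 1, 9, 8, 6, 4]
After 3 (swap(5, 9)): [5, 7, 3, 2, 0, 4, 9, 8, 6, 1]
After 4 (swap(2, 0)): [3, 7, 5, 2, 0, 4, 9, 8, 6, 1]
After 5 (swap(1, 5)): [3, 4, 5, 2, 0, 7, 9, 8, 6, 1]
After 6 (reverse(5, 9)): [3, 4, 5, 2, 0, 1, 6, 8, 9, 7]
After 7 (reverse(6, 7)): [3, 4, 5, 2, 0, 1, 8, 6, 9, 7]
After 8 (swap(5, 9)): [3, 4, 5, 2, 0, 7, 8, 6, 9, 1]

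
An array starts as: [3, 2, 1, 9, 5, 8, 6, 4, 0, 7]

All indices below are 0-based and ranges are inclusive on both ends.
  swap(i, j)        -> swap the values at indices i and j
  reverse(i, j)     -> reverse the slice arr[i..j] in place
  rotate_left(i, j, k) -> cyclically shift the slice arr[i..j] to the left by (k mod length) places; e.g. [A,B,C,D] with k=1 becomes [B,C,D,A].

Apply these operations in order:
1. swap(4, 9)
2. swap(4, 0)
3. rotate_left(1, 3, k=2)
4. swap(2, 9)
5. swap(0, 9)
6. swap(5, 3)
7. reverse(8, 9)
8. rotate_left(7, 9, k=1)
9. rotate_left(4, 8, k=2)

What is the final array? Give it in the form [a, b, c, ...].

Answer: [2, 9, 5, 8, 6, 7, 0, 3, 1, 4]

Derivation:
After 1 (swap(4, 9)): [3, 2, 1, 9, 7, 8, 6, 4, 0, 5]
After 2 (swap(4, 0)): [7, 2, 1, 9, 3, 8, 6, 4, 0, 5]
After 3 (rotate_left(1, 3, k=2)): [7, 9, 2, 1, 3, 8, 6, 4, 0, 5]
After 4 (swap(2, 9)): [7, 9, 5, 1, 3, 8, 6, 4, 0, 2]
After 5 (swap(0, 9)): [2, 9, 5, 1, 3, 8, 6, 4, 0, 7]
After 6 (swap(5, 3)): [2, 9, 5, 8, 3, 1, 6, 4, 0, 7]
After 7 (reverse(8, 9)): [2, 9, 5, 8, 3, 1, 6, 4, 7, 0]
After 8 (rotate_left(7, 9, k=1)): [2, 9, 5, 8, 3, 1, 6, 7, 0, 4]
After 9 (rotate_left(4, 8, k=2)): [2, 9, 5, 8, 6, 7, 0, 3, 1, 4]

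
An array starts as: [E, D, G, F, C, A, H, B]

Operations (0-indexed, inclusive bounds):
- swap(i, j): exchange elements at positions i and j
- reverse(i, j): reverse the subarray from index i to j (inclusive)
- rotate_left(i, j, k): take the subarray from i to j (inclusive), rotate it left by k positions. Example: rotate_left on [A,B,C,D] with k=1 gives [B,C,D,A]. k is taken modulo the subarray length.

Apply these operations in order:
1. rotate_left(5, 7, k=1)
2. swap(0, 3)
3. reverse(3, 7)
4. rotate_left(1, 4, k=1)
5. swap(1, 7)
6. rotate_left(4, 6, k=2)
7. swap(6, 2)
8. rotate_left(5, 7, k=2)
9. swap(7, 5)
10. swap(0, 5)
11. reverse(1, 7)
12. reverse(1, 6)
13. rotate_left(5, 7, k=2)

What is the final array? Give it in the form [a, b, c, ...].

After 1 (rotate_left(5, 7, k=1)): [E, D, G, F, C, H, B, A]
After 2 (swap(0, 3)): [F, D, G, E, C, H, B, A]
After 3 (reverse(3, 7)): [F, D, G, A, B, H, C, E]
After 4 (rotate_left(1, 4, k=1)): [F, G, A, B, D, H, C, E]
After 5 (swap(1, 7)): [F, E, A, B, D, H, C, G]
After 6 (rotate_left(4, 6, k=2)): [F, E, A, B, C, D, H, G]
After 7 (swap(6, 2)): [F, E, H, B, C, D, A, G]
After 8 (rotate_left(5, 7, k=2)): [F, E, H, B, C, G, D, A]
After 9 (swap(7, 5)): [F, E, H, B, C, A, D, G]
After 10 (swap(0, 5)): [A, E, H, B, C, F, D, G]
After 11 (reverse(1, 7)): [A, G, D, F, C, B, H, E]
After 12 (reverse(1, 6)): [A, H, B, C, F, D, G, E]
After 13 (rotate_left(5, 7, k=2)): [A, H, B, C, F, E, D, G]

Answer: [A, H, B, C, F, E, D, G]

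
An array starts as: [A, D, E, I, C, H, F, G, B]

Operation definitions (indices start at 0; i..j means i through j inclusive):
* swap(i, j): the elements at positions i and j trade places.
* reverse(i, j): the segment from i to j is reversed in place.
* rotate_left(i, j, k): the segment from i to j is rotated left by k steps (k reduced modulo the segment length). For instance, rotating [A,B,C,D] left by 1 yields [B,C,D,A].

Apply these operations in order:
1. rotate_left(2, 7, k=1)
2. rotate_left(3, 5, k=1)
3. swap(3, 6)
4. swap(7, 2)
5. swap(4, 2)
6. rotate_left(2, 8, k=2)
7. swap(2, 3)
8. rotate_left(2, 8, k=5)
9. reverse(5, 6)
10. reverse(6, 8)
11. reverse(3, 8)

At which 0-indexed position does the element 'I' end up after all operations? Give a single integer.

After 1 (rotate_left(2, 7, k=1)): [A, D, I, C, H, F, G, E, B]
After 2 (rotate_left(3, 5, k=1)): [A, D, I, H, F, C, G, E, B]
After 3 (swap(3, 6)): [A, D, I, G, F, C, H, E, B]
After 4 (swap(7, 2)): [A, D, E, G, F, C, H, I, B]
After 5 (swap(4, 2)): [A, D, F, G, E, C, H, I, B]
After 6 (rotate_left(2, 8, k=2)): [A, D, E, C, H, I, B, F, G]
After 7 (swap(2, 3)): [A, D, C, E, H, I, B, F, G]
After 8 (rotate_left(2, 8, k=5)): [A, D, F, G, C, E, H, I, B]
After 9 (reverse(5, 6)): [A, D, F, G, C, H, E, I, B]
After 10 (reverse(6, 8)): [A, D, F, G, C, H, B, I, E]
After 11 (reverse(3, 8)): [A, D, F, E, I, B, H, C, G]

Answer: 4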